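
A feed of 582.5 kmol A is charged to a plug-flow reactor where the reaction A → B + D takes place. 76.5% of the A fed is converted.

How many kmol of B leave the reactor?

A reacted = 0.765 × 582.5 = 445.6 kmol; ν_A = −1, so ξ = 445.6/1 = 445.6 kmol.
Outlet amounts (n = n₀ + ν ξ):
  A: 582.5 − 1(445.6) = 136.9
  B: 0 + 1(445.6) = 445.6
  D: 0 + 1(445.6) = 445.6

446 kmol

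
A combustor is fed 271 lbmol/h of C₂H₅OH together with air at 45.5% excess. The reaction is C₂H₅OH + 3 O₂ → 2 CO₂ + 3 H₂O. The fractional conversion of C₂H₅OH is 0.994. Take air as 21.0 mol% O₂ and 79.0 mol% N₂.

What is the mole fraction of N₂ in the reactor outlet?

0.721

Stoichiometric O₂ = 3 × 271 = 813 lbmol/h; O₂ fed = 813 × 1.455 = 1183 lbmol/h.
N₂ fed = 1183 × 79/21 = 4450 lbmol/h.
Fuel reacted = 0.994 × 271 → ξ = 269.4 lbmol/h.
Outlet (n = n₀ + ν ξ):
  C₂H₅OH: 271 − 1(269.4) = 1.626
  O₂: 1183 − 3(269.4) = 374.8
  N₂: 4450 (inert)
  CO₂: 0 + 2(269.4) = 538.7
  H₂O: 0 + 3(269.4) = 808.1
Total out = 6173 lbmol/h; y_N₂ = 4450 / 6173 = 0.7208.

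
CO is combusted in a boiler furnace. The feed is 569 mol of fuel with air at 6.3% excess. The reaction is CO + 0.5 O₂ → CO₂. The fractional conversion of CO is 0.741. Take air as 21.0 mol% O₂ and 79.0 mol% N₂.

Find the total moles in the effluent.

Stoichiometric O₂ = 0.5 × 569 = 284.5 mol; O₂ fed = 284.5 × 1.063 = 302.4 mol.
N₂ fed = 302.4 × 79/21 = 1138 mol.
Fuel reacted = 0.741 × 569 → ξ = 421.6 mol.
Outlet (n = n₀ + ν ξ):
  CO: 569 − 1(421.6) = 147.4
  O₂: 302.4 − 0.5(421.6) = 91.61
  N₂: 1138 (inert)
  CO₂: 0 + 1(421.6) = 421.6
Total out = 147.4 + 91.61 + 1138 + 421.6 = 1798 mol.

1800 mol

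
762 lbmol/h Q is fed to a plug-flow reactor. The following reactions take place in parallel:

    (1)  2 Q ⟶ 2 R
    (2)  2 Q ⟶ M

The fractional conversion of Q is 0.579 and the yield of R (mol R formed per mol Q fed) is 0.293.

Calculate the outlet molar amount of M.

Yield of R: 2ξ₁ / 762 = 0.293 → ξ₁ = 111.6 lbmol/h.
Conversion of Q: 2ξ₁ + 2ξ₂ = 0.579 × 762 = 441.2 → ξ₂ = 109 lbmol/h.
Outlet amounts (n = n₀ + Σ ν·ξ):
  Q: 762 − 2(111.6) − 2(109) = 320.8
  R: 0 + 2(111.6) = 223.3
  M: 0 + 1(109) = 109

109 lbmol/h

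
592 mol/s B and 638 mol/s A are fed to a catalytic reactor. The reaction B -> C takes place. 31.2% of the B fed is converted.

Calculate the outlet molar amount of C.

185 mol/s

B reacted = 0.312 × 592 = 184.7 mol/s; ν_B = −1, so ξ = 184.7/1 = 184.7 mol/s.
Outlet amounts (n = n₀ + ν ξ):
  B: 592 − 1(184.7) = 407.3
  C: 0 + 1(184.7) = 184.7
  A: 638 (inert)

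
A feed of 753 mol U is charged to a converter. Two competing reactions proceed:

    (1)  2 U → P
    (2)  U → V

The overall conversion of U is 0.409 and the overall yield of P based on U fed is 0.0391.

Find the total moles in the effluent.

724 mol

Yield of P: 1ξ₁ / 753 = 0.0391 → ξ₁ = 29.44 mol.
Conversion of U: 2ξ₁ + 1ξ₂ = 0.409 × 753 = 308 → ξ₂ = 249.1 mol.
Outlet amounts (n = n₀ + Σ ν·ξ):
  U: 753 − 2(29.44) − 1(249.1) = 445
  P: 0 + 1(29.44) = 29.44
  V: 0 + 1(249.1) = 249.1
Total out = 445 + 29.44 + 249.1 = 723.6 mol.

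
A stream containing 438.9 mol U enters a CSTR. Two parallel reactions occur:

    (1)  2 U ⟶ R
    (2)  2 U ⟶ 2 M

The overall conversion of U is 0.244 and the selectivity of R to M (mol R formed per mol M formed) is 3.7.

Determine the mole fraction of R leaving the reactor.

0.12

Conversion of U: U consumed = 0.244 × 438.9 = 107.1 mol = 2ξ₁ + 2ξ₂.
Selectivity: 1ξ₁ / (2ξ₂) = 3.7 → ξ₁ = 7.4 ξ₂.
Substitute: (2·7.4 + 2) ξ₂ = 107.1 → ξ₂ = 6.374 mol, ξ₁ = 47.17 mol.
Outlet amounts (n = n₀ + Σ ν·ξ):
  U: 438.9 − 2(47.17) − 2(6.374) = 331.8
  R: 0 + 1(47.17) = 47.17
  M: 0 + 2(6.374) = 12.75
Total out = 391.7 mol; y_R = 47.17 / 391.7 = 0.1204.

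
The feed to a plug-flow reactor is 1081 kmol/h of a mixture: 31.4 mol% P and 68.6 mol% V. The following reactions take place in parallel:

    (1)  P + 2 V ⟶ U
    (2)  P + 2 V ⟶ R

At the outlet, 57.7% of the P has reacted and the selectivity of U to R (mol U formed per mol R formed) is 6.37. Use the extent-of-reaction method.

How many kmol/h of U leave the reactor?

Conversion of P: P consumed = 0.577 × 339.4 = 195.9 kmol/h = 1ξ₁ + 1ξ₂.
Selectivity: 1ξ₁ / (1ξ₂) = 6.37 → ξ₁ = 6.37 ξ₂.
Substitute: (1·6.37 + 1) ξ₂ = 195.9 → ξ₂ = 26.57 kmol/h, ξ₁ = 169.3 kmol/h.
Outlet amounts (n = n₀ + Σ ν·ξ):
  P: 339.4 − 1(169.3) − 1(26.57) = 143.6
  V: 741.6 − 2(169.3) − 2(26.57) = 349.9
  U: 0 + 1(169.3) = 169.3
  R: 0 + 1(26.57) = 26.57

169 kmol/h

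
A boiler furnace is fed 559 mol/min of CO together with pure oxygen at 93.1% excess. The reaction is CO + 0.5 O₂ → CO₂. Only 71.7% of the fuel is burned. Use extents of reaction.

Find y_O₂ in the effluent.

Stoichiometric O₂ = 0.5 × 559 = 279.5 mol/min; O₂ fed = 279.5 × 1.931 = 539.7 mol/min.
Fuel reacted = 0.717 × 559 → ξ = 400.8 mol/min.
Outlet (n = n₀ + ν ξ):
  CO: 559 − 1(400.8) = 158.2
  O₂: 539.7 − 0.5(400.8) = 339.3
  CO₂: 0 + 1(400.8) = 400.8
Total out = 898.3 mol/min; y_O₂ = 339.3 / 898.3 = 0.3777.

0.378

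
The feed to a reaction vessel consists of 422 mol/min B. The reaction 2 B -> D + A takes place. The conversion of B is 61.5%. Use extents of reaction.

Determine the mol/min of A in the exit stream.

130 mol/min

B reacted = 0.615 × 422 = 259.5 mol/min; ν_B = −2, so ξ = 259.5/2 = 129.8 mol/min.
Outlet amounts (n = n₀ + ν ξ):
  B: 422 − 2(129.8) = 162.5
  D: 0 + 1(129.8) = 129.8
  A: 0 + 1(129.8) = 129.8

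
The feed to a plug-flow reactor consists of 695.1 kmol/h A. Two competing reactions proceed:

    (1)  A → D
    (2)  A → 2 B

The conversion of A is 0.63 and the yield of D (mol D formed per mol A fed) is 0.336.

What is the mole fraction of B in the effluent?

0.454

Yield of D: 1ξ₁ / 695.1 = 0.336 → ξ₁ = 233.6 kmol/h.
Conversion of A: 1ξ₁ + 1ξ₂ = 0.63 × 695.1 = 437.9 → ξ₂ = 204.4 kmol/h.
Outlet amounts (n = n₀ + Σ ν·ξ):
  A: 695.1 − 1(233.6) − 1(204.4) = 257.2
  D: 0 + 1(233.6) = 233.6
  B: 0 + 2(204.4) = 408.7
Total out = 899.5 kmol/h; y_B = 408.7 / 899.5 = 0.4544.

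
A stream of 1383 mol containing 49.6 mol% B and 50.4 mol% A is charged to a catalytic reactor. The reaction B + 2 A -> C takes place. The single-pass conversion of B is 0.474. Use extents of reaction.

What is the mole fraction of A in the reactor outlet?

0.0638

B reacted = 0.474 × 686 = 325.1 mol; ν_B = −1, so ξ = 325.1/1 = 325.1 mol.
Outlet amounts (n = n₀ + ν ξ):
  B: 686 − 1(325.1) = 360.8
  A: 697 − 2(325.1) = 46.73
  C: 0 + 1(325.1) = 325.1
Total out = 732.7 mol; y_A = 46.73 / 732.7 = 0.06378.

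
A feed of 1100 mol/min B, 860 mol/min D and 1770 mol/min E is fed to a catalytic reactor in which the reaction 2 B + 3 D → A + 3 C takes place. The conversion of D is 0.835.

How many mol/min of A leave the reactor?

D reacted = 0.835 × 860 = 718.1 mol/min; ν_D = −3, so ξ = 718.1/3 = 239.4 mol/min.
Outlet amounts (n = n₀ + ν ξ):
  B: 1100 − 2(239.4) = 621.3
  D: 860 − 3(239.4) = 141.9
  A: 0 + 1(239.4) = 239.4
  C: 0 + 3(239.4) = 718.1
  E: 1770 (inert)

239 mol/min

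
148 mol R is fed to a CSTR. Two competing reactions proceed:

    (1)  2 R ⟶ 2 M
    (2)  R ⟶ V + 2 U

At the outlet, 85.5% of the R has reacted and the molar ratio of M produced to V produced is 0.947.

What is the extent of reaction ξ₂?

ξ₂ = 65 mol

Conversion of R: R consumed = 0.855 × 148 = 126.5 mol = 2ξ₁ + 1ξ₂.
Selectivity: 2ξ₁ / (1ξ₂) = 0.947 → ξ₁ = 0.4735 ξ₂.
Substitute: (2·0.4735 + 1) ξ₂ = 126.5 → ξ₂ = 64.99 mol, ξ₁ = 30.77 mol.
Outlet amounts (n = n₀ + Σ ν·ξ):
  R: 148 − 2(30.77) − 1(64.99) = 21.46
  M: 0 + 2(30.77) = 61.55
  V: 0 + 1(64.99) = 64.99
  U: 0 + 2(64.99) = 130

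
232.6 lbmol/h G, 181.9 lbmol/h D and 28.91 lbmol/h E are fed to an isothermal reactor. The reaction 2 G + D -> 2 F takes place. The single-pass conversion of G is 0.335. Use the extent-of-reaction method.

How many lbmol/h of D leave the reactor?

143 lbmol/h

G reacted = 0.335 × 232.6 = 77.92 lbmol/h; ν_G = −2, so ξ = 77.92/2 = 38.96 lbmol/h.
Outlet amounts (n = n₀ + ν ξ):
  G: 232.6 − 2(38.96) = 154.7
  D: 181.9 − 1(38.96) = 142.9
  F: 0 + 2(38.96) = 77.92
  E: 28.91 (inert)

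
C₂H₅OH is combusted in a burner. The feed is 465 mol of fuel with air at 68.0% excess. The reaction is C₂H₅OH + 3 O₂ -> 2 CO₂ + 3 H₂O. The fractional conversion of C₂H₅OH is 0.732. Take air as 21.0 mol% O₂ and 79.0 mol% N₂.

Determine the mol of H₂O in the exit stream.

1020 mol

Stoichiometric O₂ = 3 × 465 = 1395 mol; O₂ fed = 1395 × 1.680 = 2344 mol.
N₂ fed = 2344 × 79/21 = 8816 mol.
Fuel reacted = 0.732 × 465 → ξ = 340.4 mol.
Outlet (n = n₀ + ν ξ):
  C₂H₅OH: 465 − 1(340.4) = 124.6
  O₂: 2344 − 3(340.4) = 1322
  N₂: 8816 (inert)
  CO₂: 0 + 2(340.4) = 680.8
  H₂O: 0 + 3(340.4) = 1021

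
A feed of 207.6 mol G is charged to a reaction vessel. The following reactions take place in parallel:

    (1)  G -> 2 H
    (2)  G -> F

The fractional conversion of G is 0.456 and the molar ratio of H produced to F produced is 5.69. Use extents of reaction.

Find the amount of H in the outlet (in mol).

Conversion of G: G consumed = 0.456 × 207.6 = 94.67 mol = 1ξ₁ + 1ξ₂.
Selectivity: 2ξ₁ / (1ξ₂) = 5.69 → ξ₁ = 2.845 ξ₂.
Substitute: (1·2.845 + 1) ξ₂ = 94.67 → ξ₂ = 24.62 mol, ξ₁ = 70.05 mol.
Outlet amounts (n = n₀ + Σ ν·ξ):
  G: 207.6 − 1(70.05) − 1(24.62) = 112.9
  H: 0 + 2(70.05) = 140.1
  F: 0 + 1(24.62) = 24.62

140 mol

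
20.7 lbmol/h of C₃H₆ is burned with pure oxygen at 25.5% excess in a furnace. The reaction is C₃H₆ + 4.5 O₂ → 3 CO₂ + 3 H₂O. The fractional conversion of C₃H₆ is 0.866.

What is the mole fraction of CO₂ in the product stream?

0.367

Stoichiometric O₂ = 4.5 × 20.7 = 93.15 lbmol/h; O₂ fed = 93.15 × 1.255 = 116.9 lbmol/h.
Fuel reacted = 0.866 × 20.7 → ξ = 17.93 lbmol/h.
Outlet (n = n₀ + ν ξ):
  C₃H₆: 20.7 − 1(17.93) = 2.774
  O₂: 116.9 − 4.5(17.93) = 36.24
  CO₂: 0 + 3(17.93) = 53.78
  H₂O: 0 + 3(17.93) = 53.78
Total out = 146.6 lbmol/h; y_CO₂ = 53.78 / 146.6 = 0.3669.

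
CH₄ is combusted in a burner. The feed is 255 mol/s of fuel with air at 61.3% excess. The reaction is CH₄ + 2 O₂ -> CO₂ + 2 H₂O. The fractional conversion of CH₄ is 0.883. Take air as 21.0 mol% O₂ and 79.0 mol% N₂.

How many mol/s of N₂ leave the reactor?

3090 mol/s

Stoichiometric O₂ = 2 × 255 = 510 mol/s; O₂ fed = 510 × 1.613 = 822.6 mol/s.
N₂ fed = 822.6 × 79/21 = 3095 mol/s.
Fuel reacted = 0.883 × 255 → ξ = 225.2 mol/s.
Outlet (n = n₀ + ν ξ):
  CH₄: 255 − 1(225.2) = 29.84
  O₂: 822.6 − 2(225.2) = 372.3
  N₂: 3095 (inert)
  CO₂: 0 + 1(225.2) = 225.2
  H₂O: 0 + 2(225.2) = 450.3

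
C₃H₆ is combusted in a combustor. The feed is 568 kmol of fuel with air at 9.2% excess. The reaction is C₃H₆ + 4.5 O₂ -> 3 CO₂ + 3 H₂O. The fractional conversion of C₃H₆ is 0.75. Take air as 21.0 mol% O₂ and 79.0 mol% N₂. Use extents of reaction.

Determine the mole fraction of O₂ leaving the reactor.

0.0621

Stoichiometric O₂ = 4.5 × 568 = 2556 kmol; O₂ fed = 2556 × 1.092 = 2791 kmol.
N₂ fed = 2791 × 79/21 = 10500 kmol.
Fuel reacted = 0.75 × 568 → ξ = 426 kmol.
Outlet (n = n₀ + ν ξ):
  C₃H₆: 568 − 1(426) = 142
  O₂: 2791 − 4.5(426) = 874.2
  N₂: 10500 (inert)
  CO₂: 0 + 3(426) = 1278
  H₂O: 0 + 3(426) = 1278
Total out = 14070 kmol; y_O₂ = 874.2 / 14070 = 0.06212.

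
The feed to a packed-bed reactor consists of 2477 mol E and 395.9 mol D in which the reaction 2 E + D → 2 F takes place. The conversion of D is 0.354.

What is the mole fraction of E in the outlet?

D reacted = 0.354 × 395.9 = 140.1 mol; ν_D = −1, so ξ = 140.1/1 = 140.1 mol.
Outlet amounts (n = n₀ + ν ξ):
  E: 2477 − 2(140.1) = 2197
  D: 395.9 − 1(140.1) = 255.8
  F: 0 + 2(140.1) = 280.3
Total out = 2733 mol; y_E = 2197 / 2733 = 0.8038.

0.804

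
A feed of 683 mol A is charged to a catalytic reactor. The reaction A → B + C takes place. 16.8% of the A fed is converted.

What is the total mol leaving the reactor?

798 mol

A reacted = 0.168 × 683 = 114.7 mol; ν_A = −1, so ξ = 114.7/1 = 114.7 mol.
Outlet amounts (n = n₀ + ν ξ):
  A: 683 − 1(114.7) = 568.3
  B: 0 + 1(114.7) = 114.7
  C: 0 + 1(114.7) = 114.7
Total out = 568.3 + 114.7 + 114.7 = 797.7 mol.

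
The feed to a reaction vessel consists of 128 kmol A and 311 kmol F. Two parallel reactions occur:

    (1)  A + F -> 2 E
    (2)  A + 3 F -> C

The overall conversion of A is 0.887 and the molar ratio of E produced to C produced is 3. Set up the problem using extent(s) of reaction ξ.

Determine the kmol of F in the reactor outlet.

Conversion of A: A consumed = 0.887 × 128 = 113.5 kmol = 1ξ₁ + 1ξ₂.
Selectivity: 2ξ₁ / (1ξ₂) = 3 → ξ₁ = 1.5 ξ₂.
Substitute: (1·1.5 + 1) ξ₂ = 113.5 → ξ₂ = 45.41 kmol, ξ₁ = 68.12 kmol.
Outlet amounts (n = n₀ + Σ ν·ξ):
  A: 128 − 1(68.12) − 1(45.41) = 14.46
  F: 311 − 1(68.12) − 3(45.41) = 106.6
  E: 0 + 2(68.12) = 136.2
  C: 0 + 1(45.41) = 45.41

107 kmol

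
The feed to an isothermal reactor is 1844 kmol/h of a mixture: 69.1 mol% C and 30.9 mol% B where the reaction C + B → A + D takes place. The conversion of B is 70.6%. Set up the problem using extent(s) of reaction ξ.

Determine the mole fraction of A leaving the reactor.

0.218

B reacted = 0.706 × 569.8 = 402.3 kmol/h; ν_B = −1, so ξ = 402.3/1 = 402.3 kmol/h.
Outlet amounts (n = n₀ + ν ξ):
  C: 1274 − 1(402.3) = 871.9
  B: 569.8 − 1(402.3) = 167.5
  A: 0 + 1(402.3) = 402.3
  D: 0 + 1(402.3) = 402.3
Total out = 1844 kmol/h; y_A = 402.3 / 1844 = 0.2182.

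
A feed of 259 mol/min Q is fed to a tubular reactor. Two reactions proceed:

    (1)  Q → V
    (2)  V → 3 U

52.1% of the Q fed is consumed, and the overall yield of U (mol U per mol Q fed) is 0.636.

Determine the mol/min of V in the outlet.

Conversion of Q: Q consumed = 1ξ₁ = 0.521 × 259 → ξ₁ = 134.9 mol/min.
Yield of U: 3ξ₂ / 259 = 0.636 → ξ₂ = 54.91 mol/min.
Outlet amounts (n = n₀ + Σ ν·ξ):
  Q: 259 − 1(134.9) = 124.1
  V: 0 + 1(134.9) − 1(54.91) = 80.03
  U: 0 + 3(54.91) = 164.7

80 mol/min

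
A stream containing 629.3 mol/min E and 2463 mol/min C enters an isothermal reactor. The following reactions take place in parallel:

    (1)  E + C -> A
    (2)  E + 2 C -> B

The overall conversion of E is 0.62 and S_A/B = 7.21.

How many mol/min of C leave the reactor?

2030 mol/min

Conversion of E: E consumed = 0.62 × 629.3 = 390.2 mol/min = 1ξ₁ + 1ξ₂.
Selectivity: 1ξ₁ / (1ξ₂) = 7.21 → ξ₁ = 7.21 ξ₂.
Substitute: (1·7.21 + 1) ξ₂ = 390.2 → ξ₂ = 47.52 mol/min, ξ₁ = 342.6 mol/min.
Outlet amounts (n = n₀ + Σ ν·ξ):
  E: 629.3 − 1(342.6) − 1(47.52) = 239.1
  C: 2463 − 1(342.6) − 2(47.52) = 2025
  A: 0 + 1(342.6) = 342.6
  B: 0 + 1(47.52) = 47.52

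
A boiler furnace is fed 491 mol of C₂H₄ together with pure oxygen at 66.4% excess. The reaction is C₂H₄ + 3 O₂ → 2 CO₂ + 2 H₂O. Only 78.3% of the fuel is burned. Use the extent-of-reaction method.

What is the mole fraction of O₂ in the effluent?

0.441

Stoichiometric O₂ = 3 × 491 = 1473 mol; O₂ fed = 1473 × 1.664 = 2451 mol.
Fuel reacted = 0.783 × 491 → ξ = 384.5 mol.
Outlet (n = n₀ + ν ξ):
  C₂H₄: 491 − 1(384.5) = 106.5
  O₂: 2451 − 3(384.5) = 1298
  CO₂: 0 + 2(384.5) = 768.9
  H₂O: 0 + 2(384.5) = 768.9
Total out = 2942 mol; y_O₂ = 1298 / 2942 = 0.4411.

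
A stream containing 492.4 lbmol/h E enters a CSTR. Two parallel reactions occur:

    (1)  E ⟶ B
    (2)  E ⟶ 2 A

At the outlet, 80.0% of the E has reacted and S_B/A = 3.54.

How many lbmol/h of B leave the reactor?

345 lbmol/h

Conversion of E: E consumed = 0.8 × 492.4 = 393.9 lbmol/h = 1ξ₁ + 1ξ₂.
Selectivity: 1ξ₁ / (2ξ₂) = 3.54 → ξ₁ = 7.08 ξ₂.
Substitute: (1·7.08 + 1) ξ₂ = 393.9 → ξ₂ = 48.75 lbmol/h, ξ₁ = 345.2 lbmol/h.
Outlet amounts (n = n₀ + Σ ν·ξ):
  E: 492.4 − 1(345.2) − 1(48.75) = 98.48
  B: 0 + 1(345.2) = 345.2
  A: 0 + 2(48.75) = 97.5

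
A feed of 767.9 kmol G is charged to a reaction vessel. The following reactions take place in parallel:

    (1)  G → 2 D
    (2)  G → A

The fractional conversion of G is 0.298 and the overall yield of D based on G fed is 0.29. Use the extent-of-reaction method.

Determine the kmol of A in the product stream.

Yield of D: 2ξ₁ / 767.9 = 0.29 → ξ₁ = 111.3 kmol.
Conversion of G: 1ξ₁ + 1ξ₂ = 0.298 × 767.9 = 228.8 → ξ₂ = 117.5 kmol.
Outlet amounts (n = n₀ + Σ ν·ξ):
  G: 767.9 − 1(111.3) − 1(117.5) = 539.1
  D: 0 + 2(111.3) = 222.7
  A: 0 + 1(117.5) = 117.5

117 kmol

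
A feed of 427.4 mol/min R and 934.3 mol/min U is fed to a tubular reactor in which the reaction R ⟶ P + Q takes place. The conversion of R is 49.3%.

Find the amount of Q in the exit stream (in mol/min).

211 mol/min

R reacted = 0.493 × 427.4 = 210.7 mol/min; ν_R = −1, so ξ = 210.7/1 = 210.7 mol/min.
Outlet amounts (n = n₀ + ν ξ):
  R: 427.4 − 1(210.7) = 216.7
  P: 0 + 1(210.7) = 210.7
  Q: 0 + 1(210.7) = 210.7
  U: 934.3 (inert)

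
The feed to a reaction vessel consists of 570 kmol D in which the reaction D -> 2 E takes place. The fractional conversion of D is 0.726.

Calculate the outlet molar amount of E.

828 kmol

D reacted = 0.726 × 570 = 413.8 kmol; ν_D = −1, so ξ = 413.8/1 = 413.8 kmol.
Outlet amounts (n = n₀ + ν ξ):
  D: 570 − 1(413.8) = 156.2
  E: 0 + 2(413.8) = 827.6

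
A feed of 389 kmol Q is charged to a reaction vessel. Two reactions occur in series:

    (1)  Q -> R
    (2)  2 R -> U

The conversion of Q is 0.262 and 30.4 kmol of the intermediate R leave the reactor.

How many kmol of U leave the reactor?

Conversion of Q: Q consumed = 1ξ₁ = 0.262 × 389 → ξ₁ = 101.9 kmol.
R balance: n_R = 0 + 1ξ₁ − 2ξ₂ = 30.4 → ξ₂ = (1·101.9 − 30.4)/2 = 35.76 kmol.
Outlet amounts (n = n₀ + Σ ν·ξ):
  Q: 389 − 1(101.9) = 287.1
  R: 0 + 1(101.9) − 2(35.76) = 30.4
  U: 0 + 1(35.76) = 35.76

35.8 kmol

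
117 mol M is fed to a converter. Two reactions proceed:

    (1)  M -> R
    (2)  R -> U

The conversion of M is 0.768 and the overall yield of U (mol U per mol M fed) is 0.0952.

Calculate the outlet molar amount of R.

78.7 mol

Conversion of M: M consumed = 1ξ₁ = 0.768 × 117 → ξ₁ = 89.86 mol.
Yield of U: 1ξ₂ / 117 = 0.0952 → ξ₂ = 11.14 mol.
Outlet amounts (n = n₀ + Σ ν·ξ):
  M: 117 − 1(89.86) = 27.14
  R: 0 + 1(89.86) − 1(11.14) = 78.72
  U: 0 + 1(11.14) = 11.14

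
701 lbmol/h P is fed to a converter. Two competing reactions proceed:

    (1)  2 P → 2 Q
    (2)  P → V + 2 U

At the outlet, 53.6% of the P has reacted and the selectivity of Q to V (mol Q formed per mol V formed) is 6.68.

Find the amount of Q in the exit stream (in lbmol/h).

327 lbmol/h

Conversion of P: P consumed = 0.536 × 701 = 375.7 lbmol/h = 2ξ₁ + 1ξ₂.
Selectivity: 2ξ₁ / (1ξ₂) = 6.68 → ξ₁ = 3.34 ξ₂.
Substitute: (2·3.34 + 1) ξ₂ = 375.7 → ξ₂ = 48.92 lbmol/h, ξ₁ = 163.4 lbmol/h.
Outlet amounts (n = n₀ + Σ ν·ξ):
  P: 701 − 2(163.4) − 1(48.92) = 325.3
  Q: 0 + 2(163.4) = 326.8
  V: 0 + 1(48.92) = 48.92
  U: 0 + 2(48.92) = 97.85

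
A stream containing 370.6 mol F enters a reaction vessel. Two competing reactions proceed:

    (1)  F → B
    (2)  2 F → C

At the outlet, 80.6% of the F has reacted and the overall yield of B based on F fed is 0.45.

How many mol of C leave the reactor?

66 mol

Yield of B: 1ξ₁ / 370.6 = 0.45 → ξ₁ = 166.8 mol.
Conversion of F: 1ξ₁ + 2ξ₂ = 0.806 × 370.6 = 298.7 → ξ₂ = 65.97 mol.
Outlet amounts (n = n₀ + Σ ν·ξ):
  F: 370.6 − 1(166.8) − 2(65.97) = 71.9
  B: 0 + 1(166.8) = 166.8
  C: 0 + 1(65.97) = 65.97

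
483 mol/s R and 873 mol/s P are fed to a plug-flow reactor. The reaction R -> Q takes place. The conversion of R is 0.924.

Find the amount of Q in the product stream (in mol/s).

446 mol/s

R reacted = 0.924 × 483 = 446.3 mol/s; ν_R = −1, so ξ = 446.3/1 = 446.3 mol/s.
Outlet amounts (n = n₀ + ν ξ):
  R: 483 − 1(446.3) = 36.71
  Q: 0 + 1(446.3) = 446.3
  P: 873 (inert)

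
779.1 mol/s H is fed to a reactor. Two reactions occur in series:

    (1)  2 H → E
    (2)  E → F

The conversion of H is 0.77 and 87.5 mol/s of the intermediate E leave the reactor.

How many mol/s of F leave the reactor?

Conversion of H: H consumed = 2ξ₁ = 0.77 × 779.1 → ξ₁ = 300 mol/s.
E balance: n_E = 0 + 1ξ₁ − 1ξ₂ = 87.5 → ξ₂ = (1·300 − 87.5)/1 = 212.5 mol/s.
Outlet amounts (n = n₀ + Σ ν·ξ):
  H: 779.1 − 2(300) = 179.2
  E: 0 + 1(300) − 1(212.5) = 87.5
  F: 0 + 1(212.5) = 212.5

212 mol/s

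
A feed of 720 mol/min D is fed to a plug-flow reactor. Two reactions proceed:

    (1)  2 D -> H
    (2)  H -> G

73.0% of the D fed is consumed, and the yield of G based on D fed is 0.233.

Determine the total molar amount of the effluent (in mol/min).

Conversion of D: D consumed = 2ξ₁ = 0.73 × 720 → ξ₁ = 262.8 mol/min.
Yield of G: 1ξ₂ / 720 = 0.233 → ξ₂ = 167.8 mol/min.
Outlet amounts (n = n₀ + Σ ν·ξ):
  D: 720 − 2(262.8) = 194.4
  H: 0 + 1(262.8) − 1(167.8) = 95.04
  G: 0 + 1(167.8) = 167.8
Total out = 194.4 + 95.04 + 167.8 = 457.2 mol/min.

457 mol/min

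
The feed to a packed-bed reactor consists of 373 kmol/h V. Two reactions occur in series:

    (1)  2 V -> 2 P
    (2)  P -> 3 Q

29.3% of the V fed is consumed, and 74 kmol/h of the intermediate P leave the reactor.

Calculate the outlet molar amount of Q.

Conversion of V: V consumed = 2ξ₁ = 0.293 × 373 → ξ₁ = 54.64 kmol/h.
P balance: n_P = 0 + 2ξ₁ − 1ξ₂ = 74 → ξ₂ = (2·54.64 − 74)/1 = 35.29 kmol/h.
Outlet amounts (n = n₀ + Σ ν·ξ):
  V: 373 − 2(54.64) = 263.7
  P: 0 + 2(54.64) − 1(35.29) = 74
  Q: 0 + 3(35.29) = 105.9

106 kmol/h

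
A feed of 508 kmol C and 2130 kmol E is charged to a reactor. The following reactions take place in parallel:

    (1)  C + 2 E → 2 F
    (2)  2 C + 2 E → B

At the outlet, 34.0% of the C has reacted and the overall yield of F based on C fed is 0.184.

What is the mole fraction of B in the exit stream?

Yield of F: 2ξ₁ / 508 = 0.184 → ξ₁ = 46.74 kmol.
Conversion of C: 1ξ₁ + 2ξ₂ = 0.34 × 508 = 172.7 → ξ₂ = 62.99 kmol.
Outlet amounts (n = n₀ + Σ ν·ξ):
  C: 508 − 1(46.74) − 2(62.99) = 335.3
  E: 2130 − 2(46.74) − 2(62.99) = 1911
  F: 0 + 2(46.74) = 93.47
  B: 0 + 1(62.99) = 62.99
Total out = 2402 kmol; y_B = 62.99 / 2402 = 0.02622.

0.0262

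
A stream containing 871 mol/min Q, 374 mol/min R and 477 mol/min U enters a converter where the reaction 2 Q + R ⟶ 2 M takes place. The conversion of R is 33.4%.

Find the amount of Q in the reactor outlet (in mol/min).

R reacted = 0.334 × 374 = 124.9 mol/min; ν_R = −1, so ξ = 124.9/1 = 124.9 mol/min.
Outlet amounts (n = n₀ + ν ξ):
  Q: 871 − 2(124.9) = 621.2
  R: 374 − 1(124.9) = 249.1
  M: 0 + 2(124.9) = 249.8
  U: 477 (inert)

621 mol/min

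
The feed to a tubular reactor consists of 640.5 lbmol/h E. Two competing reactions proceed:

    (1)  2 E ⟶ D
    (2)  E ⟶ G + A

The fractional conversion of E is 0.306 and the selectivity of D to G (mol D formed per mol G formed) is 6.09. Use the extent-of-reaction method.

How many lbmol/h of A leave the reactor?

Conversion of E: E consumed = 0.306 × 640.5 = 196 lbmol/h = 2ξ₁ + 1ξ₂.
Selectivity: 1ξ₁ / (1ξ₂) = 6.09 → ξ₁ = 6.09 ξ₂.
Substitute: (2·6.09 + 1) ξ₂ = 196 → ξ₂ = 14.87 lbmol/h, ξ₁ = 90.56 lbmol/h.
Outlet amounts (n = n₀ + Σ ν·ξ):
  E: 640.5 − 2(90.56) − 1(14.87) = 444.5
  D: 0 + 1(90.56) = 90.56
  G: 0 + 1(14.87) = 14.87
  A: 0 + 1(14.87) = 14.87

14.9 lbmol/h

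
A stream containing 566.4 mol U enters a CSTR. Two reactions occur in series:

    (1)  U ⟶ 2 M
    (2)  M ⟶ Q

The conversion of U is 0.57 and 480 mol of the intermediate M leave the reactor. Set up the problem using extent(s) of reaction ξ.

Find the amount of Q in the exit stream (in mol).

166 mol

Conversion of U: U consumed = 1ξ₁ = 0.57 × 566.4 → ξ₁ = 322.8 mol.
M balance: n_M = 0 + 2ξ₁ − 1ξ₂ = 480 → ξ₂ = (2·322.8 − 480)/1 = 165.7 mol.
Outlet amounts (n = n₀ + Σ ν·ξ):
  U: 566.4 − 1(322.8) = 243.6
  M: 0 + 2(322.8) − 1(165.7) = 480
  Q: 0 + 1(165.7) = 165.7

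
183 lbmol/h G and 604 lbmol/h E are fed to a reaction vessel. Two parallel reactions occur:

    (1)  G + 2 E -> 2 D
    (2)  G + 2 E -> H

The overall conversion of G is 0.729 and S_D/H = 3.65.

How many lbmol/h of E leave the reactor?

337 lbmol/h

Conversion of G: G consumed = 0.729 × 183 = 133.4 lbmol/h = 1ξ₁ + 1ξ₂.
Selectivity: 2ξ₁ / (1ξ₂) = 3.65 → ξ₁ = 1.825 ξ₂.
Substitute: (1·1.825 + 1) ξ₂ = 133.4 → ξ₂ = 47.22 lbmol/h, ξ₁ = 86.18 lbmol/h.
Outlet amounts (n = n₀ + Σ ν·ξ):
  G: 183 − 1(86.18) − 1(47.22) = 49.59
  E: 604 − 2(86.18) − 2(47.22) = 337.2
  D: 0 + 2(86.18) = 172.4
  H: 0 + 1(47.22) = 47.22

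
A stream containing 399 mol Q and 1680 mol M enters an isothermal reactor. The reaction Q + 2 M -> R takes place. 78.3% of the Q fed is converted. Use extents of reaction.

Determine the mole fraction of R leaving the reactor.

0.215

Q reacted = 0.783 × 399 = 312.4 mol; ν_Q = −1, so ξ = 312.4/1 = 312.4 mol.
Outlet amounts (n = n₀ + ν ξ):
  Q: 399 − 1(312.4) = 86.58
  M: 1680 − 2(312.4) = 1055
  R: 0 + 1(312.4) = 312.4
Total out = 1454 mol; y_R = 312.4 / 1454 = 0.2148.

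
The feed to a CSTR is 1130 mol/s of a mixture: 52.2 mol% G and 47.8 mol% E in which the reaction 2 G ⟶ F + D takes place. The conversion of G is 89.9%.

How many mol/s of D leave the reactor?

G reacted = 0.899 × 589.9 = 530.3 mol/s; ν_G = −2, so ξ = 530.3/2 = 265.1 mol/s.
Outlet amounts (n = n₀ + ν ξ):
  G: 589.9 − 2(265.1) = 59.58
  F: 0 + 1(265.1) = 265.1
  D: 0 + 1(265.1) = 265.1
  E: 540.1 (inert)

265 mol/s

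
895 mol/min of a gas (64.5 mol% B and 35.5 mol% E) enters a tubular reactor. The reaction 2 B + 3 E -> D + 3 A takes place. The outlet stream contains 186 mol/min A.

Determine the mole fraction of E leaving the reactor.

For A: n = n₀ + 3ξ → 186 = 0 + 3ξ, giving ξ = 62 mol/min.
Outlet amounts (n = n₀ + ν ξ):
  B: 577.3 − 2(62) = 453.3
  E: 317.7 − 3(62) = 131.7
  D: 0 + 1(62) = 62
  A: 0 + 3(62) = 186
Total out = 833 mol/min; y_E = 131.7 / 833 = 0.1581.

0.158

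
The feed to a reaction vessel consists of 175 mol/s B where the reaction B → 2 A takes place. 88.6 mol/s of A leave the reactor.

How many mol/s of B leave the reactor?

131 mol/s

For A: n = n₀ + 2ξ → 88.6 = 0 + 2ξ, giving ξ = 44.3 mol/s.
Outlet amounts (n = n₀ + ν ξ):
  B: 175 − 1(44.3) = 130.7
  A: 0 + 2(44.3) = 88.6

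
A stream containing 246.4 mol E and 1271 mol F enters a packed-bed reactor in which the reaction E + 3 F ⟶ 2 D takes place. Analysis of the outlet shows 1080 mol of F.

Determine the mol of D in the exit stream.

127 mol

For F: n = n₀ − 3ξ → 1080 = 1271 − 3ξ, giving ξ = 63.67 mol.
Outlet amounts (n = n₀ + ν ξ):
  E: 246.4 − 1(63.67) = 182.7
  F: 1271 − 3(63.67) = 1080
  D: 0 + 2(63.67) = 127.3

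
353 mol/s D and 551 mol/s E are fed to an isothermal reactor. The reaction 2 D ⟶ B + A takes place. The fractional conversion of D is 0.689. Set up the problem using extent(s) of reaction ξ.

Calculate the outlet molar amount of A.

D reacted = 0.689 × 353 = 243.2 mol/s; ν_D = −2, so ξ = 243.2/2 = 121.6 mol/s.
Outlet amounts (n = n₀ + ν ξ):
  D: 353 − 2(121.6) = 109.8
  B: 0 + 1(121.6) = 121.6
  A: 0 + 1(121.6) = 121.6
  E: 551 (inert)

122 mol/s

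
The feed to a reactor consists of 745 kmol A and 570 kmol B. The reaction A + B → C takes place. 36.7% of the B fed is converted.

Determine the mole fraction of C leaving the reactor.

B reacted = 0.367 × 570 = 209.2 kmol; ν_B = −1, so ξ = 209.2/1 = 209.2 kmol.
Outlet amounts (n = n₀ + ν ξ):
  A: 745 − 1(209.2) = 535.8
  B: 570 − 1(209.2) = 360.8
  C: 0 + 1(209.2) = 209.2
Total out = 1106 kmol; y_C = 209.2 / 1106 = 0.1892.

0.189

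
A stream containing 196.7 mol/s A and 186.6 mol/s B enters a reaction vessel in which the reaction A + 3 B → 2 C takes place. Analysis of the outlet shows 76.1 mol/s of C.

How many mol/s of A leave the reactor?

For C: n = n₀ + 2ξ → 76.1 = 0 + 2ξ, giving ξ = 38.05 mol/s.
Outlet amounts (n = n₀ + ν ξ):
  A: 196.7 − 1(38.05) = 158.6
  B: 186.6 − 3(38.05) = 72.45
  C: 0 + 2(38.05) = 76.1

159 mol/s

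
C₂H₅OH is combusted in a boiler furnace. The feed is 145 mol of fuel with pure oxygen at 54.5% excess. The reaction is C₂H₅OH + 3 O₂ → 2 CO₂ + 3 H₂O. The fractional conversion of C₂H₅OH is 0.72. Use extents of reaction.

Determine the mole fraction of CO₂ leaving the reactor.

Stoichiometric O₂ = 3 × 145 = 435 mol; O₂ fed = 435 × 1.545 = 672.1 mol.
Fuel reacted = 0.72 × 145 → ξ = 104.4 mol.
Outlet (n = n₀ + ν ξ):
  C₂H₅OH: 145 − 1(104.4) = 40.6
  O₂: 672.1 − 3(104.4) = 358.9
  CO₂: 0 + 2(104.4) = 208.8
  H₂O: 0 + 3(104.4) = 313.2
Total out = 921.5 mol; y_CO₂ = 208.8 / 921.5 = 0.2266.

0.227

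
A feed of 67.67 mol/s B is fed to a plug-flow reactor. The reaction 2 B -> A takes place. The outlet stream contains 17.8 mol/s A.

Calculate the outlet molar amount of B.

For A: n = n₀ + 1ξ → 17.8 = 0 + 1ξ, giving ξ = 17.8 mol/s.
Outlet amounts (n = n₀ + ν ξ):
  B: 67.67 − 2(17.8) = 32.07
  A: 0 + 1(17.8) = 17.8

32.1 mol/s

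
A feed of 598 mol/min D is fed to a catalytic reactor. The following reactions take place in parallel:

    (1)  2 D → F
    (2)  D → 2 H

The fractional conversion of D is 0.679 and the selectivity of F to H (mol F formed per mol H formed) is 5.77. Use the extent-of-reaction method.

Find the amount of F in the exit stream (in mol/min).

195 mol/min

Conversion of D: D consumed = 0.679 × 598 = 406 mol/min = 2ξ₁ + 1ξ₂.
Selectivity: 1ξ₁ / (2ξ₂) = 5.77 → ξ₁ = 11.54 ξ₂.
Substitute: (2·11.54 + 1) ξ₂ = 406 → ξ₂ = 16.86 mol/min, ξ₁ = 194.6 mol/min.
Outlet amounts (n = n₀ + Σ ν·ξ):
  D: 598 − 2(194.6) − 1(16.86) = 192
  F: 0 + 1(194.6) = 194.6
  H: 0 + 2(16.86) = 33.72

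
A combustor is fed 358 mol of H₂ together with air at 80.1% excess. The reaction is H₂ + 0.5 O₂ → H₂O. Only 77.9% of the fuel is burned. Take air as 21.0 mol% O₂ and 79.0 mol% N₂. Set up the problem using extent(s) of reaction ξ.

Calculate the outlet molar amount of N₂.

1210 mol

Stoichiometric O₂ = 0.5 × 358 = 179 mol; O₂ fed = 179 × 1.801 = 322.4 mol.
N₂ fed = 322.4 × 79/21 = 1213 mol.
Fuel reacted = 0.779 × 358 → ξ = 278.9 mol.
Outlet (n = n₀ + ν ξ):
  H₂: 358 − 1(278.9) = 79.12
  O₂: 322.4 − 0.5(278.9) = 182.9
  N₂: 1213 (inert)
  H₂O: 0 + 1(278.9) = 278.9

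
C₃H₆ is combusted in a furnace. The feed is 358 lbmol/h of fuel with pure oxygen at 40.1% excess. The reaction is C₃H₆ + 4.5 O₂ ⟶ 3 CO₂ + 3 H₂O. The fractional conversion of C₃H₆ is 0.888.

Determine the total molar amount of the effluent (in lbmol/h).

Stoichiometric O₂ = 4.5 × 358 = 1611 lbmol/h; O₂ fed = 1611 × 1.401 = 2257 lbmol/h.
Fuel reacted = 0.888 × 358 → ξ = 317.9 lbmol/h.
Outlet (n = n₀ + ν ξ):
  C₃H₆: 358 − 1(317.9) = 40.1
  O₂: 2257 − 4.5(317.9) = 826.4
  CO₂: 0 + 3(317.9) = 953.7
  H₂O: 0 + 3(317.9) = 953.7
Total out = 40.1 + 826.4 + 953.7 + 953.7 = 2774 lbmol/h.

2770 lbmol/h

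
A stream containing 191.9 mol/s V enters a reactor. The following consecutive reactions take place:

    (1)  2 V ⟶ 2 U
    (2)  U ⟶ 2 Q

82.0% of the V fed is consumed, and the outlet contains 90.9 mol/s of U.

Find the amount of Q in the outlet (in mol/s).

133 mol/s

Conversion of V: V consumed = 2ξ₁ = 0.82 × 191.9 → ξ₁ = 78.68 mol/s.
U balance: n_U = 0 + 2ξ₁ − 1ξ₂ = 90.9 → ξ₂ = (2·78.68 − 90.9)/1 = 66.46 mol/s.
Outlet amounts (n = n₀ + Σ ν·ξ):
  V: 191.9 − 2(78.68) = 34.54
  U: 0 + 2(78.68) − 1(66.46) = 90.9
  Q: 0 + 2(66.46) = 132.9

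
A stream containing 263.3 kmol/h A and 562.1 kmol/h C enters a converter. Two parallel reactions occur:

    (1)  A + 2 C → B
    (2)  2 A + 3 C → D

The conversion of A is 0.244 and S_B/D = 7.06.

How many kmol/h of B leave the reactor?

Conversion of A: A consumed = 0.244 × 263.3 = 64.25 kmol/h = 1ξ₁ + 2ξ₂.
Selectivity: 1ξ₁ / (1ξ₂) = 7.06 → ξ₁ = 7.06 ξ₂.
Substitute: (1·7.06 + 2) ξ₂ = 64.25 → ξ₂ = 7.091 kmol/h, ξ₁ = 50.06 kmol/h.
Outlet amounts (n = n₀ + Σ ν·ξ):
  A: 263.3 − 1(50.06) − 2(7.091) = 199.1
  C: 562.1 − 2(50.06) − 3(7.091) = 440.7
  B: 0 + 1(50.06) = 50.06
  D: 0 + 1(7.091) = 7.091

50.1 kmol/h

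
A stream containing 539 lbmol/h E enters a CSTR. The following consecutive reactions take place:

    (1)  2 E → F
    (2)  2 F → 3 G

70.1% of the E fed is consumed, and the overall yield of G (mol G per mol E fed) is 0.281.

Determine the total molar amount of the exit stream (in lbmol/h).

Conversion of E: E consumed = 2ξ₁ = 0.701 × 539 → ξ₁ = 188.9 lbmol/h.
Yield of G: 3ξ₂ / 539 = 0.281 → ξ₂ = 50.49 lbmol/h.
Outlet amounts (n = n₀ + Σ ν·ξ):
  E: 539 − 2(188.9) = 161.2
  F: 0 + 1(188.9) − 2(50.49) = 87.95
  G: 0 + 3(50.49) = 151.5
Total out = 161.2 + 87.95 + 151.5 = 400.6 lbmol/h.

401 lbmol/h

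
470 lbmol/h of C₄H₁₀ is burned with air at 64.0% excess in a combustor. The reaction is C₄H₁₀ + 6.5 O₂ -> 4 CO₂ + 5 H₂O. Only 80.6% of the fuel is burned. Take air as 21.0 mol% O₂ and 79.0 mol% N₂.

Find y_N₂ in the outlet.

0.757

Stoichiometric O₂ = 6.5 × 470 = 3055 lbmol/h; O₂ fed = 3055 × 1.640 = 5010 lbmol/h.
N₂ fed = 5010 × 79/21 = 18850 lbmol/h.
Fuel reacted = 0.806 × 470 → ξ = 378.8 lbmol/h.
Outlet (n = n₀ + ν ξ):
  C₄H₁₀: 470 − 1(378.8) = 91.18
  O₂: 5010 − 6.5(378.8) = 2548
  N₂: 18850 (inert)
  CO₂: 0 + 4(378.8) = 1515
  H₂O: 0 + 5(378.8) = 1894
Total out = 24900 lbmol/h; y_N₂ = 18850 / 24900 = 0.7571.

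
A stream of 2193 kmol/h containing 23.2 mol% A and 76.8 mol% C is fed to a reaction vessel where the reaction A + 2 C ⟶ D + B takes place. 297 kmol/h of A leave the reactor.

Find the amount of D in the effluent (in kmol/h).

For A: n = n₀ − 1ξ → 297 = 508.8 − 1ξ, giving ξ = 211.8 kmol/h.
Outlet amounts (n = n₀ + ν ξ):
  A: 508.8 − 1(211.8) = 297
  C: 1684 − 2(211.8) = 1261
  D: 0 + 1(211.8) = 211.8
  B: 0 + 1(211.8) = 211.8

212 kmol/h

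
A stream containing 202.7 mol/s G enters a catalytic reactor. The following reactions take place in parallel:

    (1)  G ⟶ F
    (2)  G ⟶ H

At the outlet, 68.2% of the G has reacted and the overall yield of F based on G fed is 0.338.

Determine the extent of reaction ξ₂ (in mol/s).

ξ₂ = 69.7 mol/s

Yield of F: 1ξ₁ / 202.7 = 0.338 → ξ₁ = 68.51 mol/s.
Conversion of G: 1ξ₁ + 1ξ₂ = 0.682 × 202.7 = 138.2 → ξ₂ = 69.73 mol/s.
Outlet amounts (n = n₀ + Σ ν·ξ):
  G: 202.7 − 1(68.51) − 1(69.73) = 64.46
  F: 0 + 1(68.51) = 68.51
  H: 0 + 1(69.73) = 69.73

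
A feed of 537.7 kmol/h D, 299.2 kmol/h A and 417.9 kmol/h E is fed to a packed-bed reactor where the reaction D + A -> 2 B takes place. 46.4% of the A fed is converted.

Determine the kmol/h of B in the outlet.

A reacted = 0.464 × 299.2 = 138.8 kmol/h; ν_A = −1, so ξ = 138.8/1 = 138.8 kmol/h.
Outlet amounts (n = n₀ + ν ξ):
  D: 537.7 − 1(138.8) = 398.9
  A: 299.2 − 1(138.8) = 160.4
  B: 0 + 2(138.8) = 277.7
  E: 417.9 (inert)

278 kmol/h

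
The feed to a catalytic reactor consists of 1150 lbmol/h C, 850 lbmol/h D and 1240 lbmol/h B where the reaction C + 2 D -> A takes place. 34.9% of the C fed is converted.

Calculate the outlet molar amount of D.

C reacted = 0.349 × 1150 = 401.3 lbmol/h; ν_C = −1, so ξ = 401.3/1 = 401.3 lbmol/h.
Outlet amounts (n = n₀ + ν ξ):
  C: 1150 − 1(401.3) = 748.7
  D: 850 − 2(401.3) = 47.3
  A: 0 + 1(401.3) = 401.3
  B: 1240 (inert)

47.3 lbmol/h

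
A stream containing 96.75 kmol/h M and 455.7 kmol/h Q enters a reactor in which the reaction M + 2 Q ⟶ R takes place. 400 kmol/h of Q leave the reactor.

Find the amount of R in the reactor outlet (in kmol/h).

For Q: n = n₀ − 2ξ → 400 = 455.7 − 2ξ, giving ξ = 27.85 kmol/h.
Outlet amounts (n = n₀ + ν ξ):
  M: 96.75 − 1(27.85) = 68.9
  Q: 455.7 − 2(27.85) = 400
  R: 0 + 1(27.85) = 27.85

27.8 kmol/h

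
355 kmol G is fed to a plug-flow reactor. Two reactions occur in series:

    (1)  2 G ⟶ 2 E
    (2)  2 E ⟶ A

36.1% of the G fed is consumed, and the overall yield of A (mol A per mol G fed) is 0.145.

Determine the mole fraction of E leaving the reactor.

Conversion of G: G consumed = 2ξ₁ = 0.361 × 355 → ξ₁ = 64.08 kmol.
Yield of A: 1ξ₂ / 355 = 0.145 → ξ₂ = 51.47 kmol.
Outlet amounts (n = n₀ + Σ ν·ξ):
  G: 355 − 2(64.08) = 226.8
  E: 0 + 2(64.08) − 2(51.47) = 25.21
  A: 0 + 1(51.47) = 51.47
Total out = 303.5 kmol; y_E = 25.21 / 303.5 = 0.08304.

0.083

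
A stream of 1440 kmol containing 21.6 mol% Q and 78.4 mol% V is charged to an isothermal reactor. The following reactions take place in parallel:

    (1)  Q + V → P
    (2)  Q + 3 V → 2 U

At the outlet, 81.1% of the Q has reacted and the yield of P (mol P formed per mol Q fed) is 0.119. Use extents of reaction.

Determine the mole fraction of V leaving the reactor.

Yield of P: 1ξ₁ / 311 = 0.119 → ξ₁ = 37.01 kmol.
Conversion of Q: 1ξ₁ + 1ξ₂ = 0.811 × 311 = 252.3 → ξ₂ = 215.2 kmol.
Outlet amounts (n = n₀ + Σ ν·ξ):
  Q: 311 − 1(37.01) − 1(215.2) = 58.79
  V: 1129 − 1(37.01) − 3(215.2) = 446.2
  P: 0 + 1(37.01) = 37.01
  U: 0 + 2(215.2) = 430.5
Total out = 972.5 kmol; y_V = 446.2 / 972.5 = 0.4588.

0.459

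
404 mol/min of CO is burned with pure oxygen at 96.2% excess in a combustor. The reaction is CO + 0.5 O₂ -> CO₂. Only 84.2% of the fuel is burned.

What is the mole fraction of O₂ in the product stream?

Stoichiometric O₂ = 0.5 × 404 = 202 mol/min; O₂ fed = 202 × 1.962 = 396.3 mol/min.
Fuel reacted = 0.842 × 404 → ξ = 340.2 mol/min.
Outlet (n = n₀ + ν ξ):
  CO: 404 − 1(340.2) = 63.83
  O₂: 396.3 − 0.5(340.2) = 226.2
  CO₂: 0 + 1(340.2) = 340.2
Total out = 630.2 mol/min; y_O₂ = 226.2 / 630.2 = 0.359.

0.359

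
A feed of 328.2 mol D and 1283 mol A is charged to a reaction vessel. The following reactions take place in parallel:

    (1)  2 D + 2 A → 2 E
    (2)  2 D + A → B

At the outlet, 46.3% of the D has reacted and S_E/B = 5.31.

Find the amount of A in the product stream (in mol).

Conversion of D: D consumed = 0.463 × 328.2 = 152 mol = 2ξ₁ + 2ξ₂.
Selectivity: 2ξ₁ / (1ξ₂) = 5.31 → ξ₁ = 2.655 ξ₂.
Substitute: (2·2.655 + 2) ξ₂ = 152 → ξ₂ = 20.79 mol, ξ₁ = 55.19 mol.
Outlet amounts (n = n₀ + Σ ν·ξ):
  D: 328.2 − 2(55.19) − 2(20.79) = 176.2
  A: 1283 − 2(55.19) − 1(20.79) = 1152
  E: 0 + 2(55.19) = 110.4
  B: 0 + 1(20.79) = 20.79

1150 mol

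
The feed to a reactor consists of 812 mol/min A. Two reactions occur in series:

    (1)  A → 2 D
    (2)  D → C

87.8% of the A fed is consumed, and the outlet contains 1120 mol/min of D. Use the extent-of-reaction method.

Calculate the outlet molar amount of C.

Conversion of A: A consumed = 1ξ₁ = 0.878 × 812 → ξ₁ = 712.9 mol/min.
D balance: n_D = 0 + 2ξ₁ − 1ξ₂ = 1120 → ξ₂ = (2·712.9 − 1120)/1 = 305.9 mol/min.
Outlet amounts (n = n₀ + Σ ν·ξ):
  A: 812 − 1(712.9) = 99.06
  D: 0 + 2(712.9) − 1(305.9) = 1120
  C: 0 + 1(305.9) = 305.9

306 mol/min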